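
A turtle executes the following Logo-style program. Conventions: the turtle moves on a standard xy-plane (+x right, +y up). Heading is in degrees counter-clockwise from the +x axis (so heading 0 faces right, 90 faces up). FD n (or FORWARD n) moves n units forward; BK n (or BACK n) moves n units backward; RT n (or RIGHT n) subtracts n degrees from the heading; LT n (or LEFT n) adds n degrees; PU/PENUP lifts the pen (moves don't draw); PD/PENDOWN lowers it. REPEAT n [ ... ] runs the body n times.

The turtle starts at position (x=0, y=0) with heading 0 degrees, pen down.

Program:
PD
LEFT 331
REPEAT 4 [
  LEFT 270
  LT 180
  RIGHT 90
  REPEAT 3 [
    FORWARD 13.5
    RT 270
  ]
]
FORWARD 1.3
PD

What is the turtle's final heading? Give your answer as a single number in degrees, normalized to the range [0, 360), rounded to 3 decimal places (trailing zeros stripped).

Answer: 331

Derivation:
Executing turtle program step by step:
Start: pos=(0,0), heading=0, pen down
PD: pen down
LT 331: heading 0 -> 331
REPEAT 4 [
  -- iteration 1/4 --
  LT 270: heading 331 -> 241
  LT 180: heading 241 -> 61
  RT 90: heading 61 -> 331
  REPEAT 3 [
    -- iteration 1/3 --
    FD 13.5: (0,0) -> (11.807,-6.545) [heading=331, draw]
    RT 270: heading 331 -> 61
    -- iteration 2/3 --
    FD 13.5: (11.807,-6.545) -> (18.352,5.262) [heading=61, draw]
    RT 270: heading 61 -> 151
    -- iteration 3/3 --
    FD 13.5: (18.352,5.262) -> (6.545,11.807) [heading=151, draw]
    RT 270: heading 151 -> 241
  ]
  -- iteration 2/4 --
  LT 270: heading 241 -> 151
  LT 180: heading 151 -> 331
  RT 90: heading 331 -> 241
  REPEAT 3 [
    -- iteration 1/3 --
    FD 13.5: (6.545,11.807) -> (0,0) [heading=241, draw]
    RT 270: heading 241 -> 331
    -- iteration 2/3 --
    FD 13.5: (0,0) -> (11.807,-6.545) [heading=331, draw]
    RT 270: heading 331 -> 61
    -- iteration 3/3 --
    FD 13.5: (11.807,-6.545) -> (18.352,5.262) [heading=61, draw]
    RT 270: heading 61 -> 151
  ]
  -- iteration 3/4 --
  LT 270: heading 151 -> 61
  LT 180: heading 61 -> 241
  RT 90: heading 241 -> 151
  REPEAT 3 [
    -- iteration 1/3 --
    FD 13.5: (18.352,5.262) -> (6.545,11.807) [heading=151, draw]
    RT 270: heading 151 -> 241
    -- iteration 2/3 --
    FD 13.5: (6.545,11.807) -> (0,0) [heading=241, draw]
    RT 270: heading 241 -> 331
    -- iteration 3/3 --
    FD 13.5: (0,0) -> (11.807,-6.545) [heading=331, draw]
    RT 270: heading 331 -> 61
  ]
  -- iteration 4/4 --
  LT 270: heading 61 -> 331
  LT 180: heading 331 -> 151
  RT 90: heading 151 -> 61
  REPEAT 3 [
    -- iteration 1/3 --
    FD 13.5: (11.807,-6.545) -> (18.352,5.262) [heading=61, draw]
    RT 270: heading 61 -> 151
    -- iteration 2/3 --
    FD 13.5: (18.352,5.262) -> (6.545,11.807) [heading=151, draw]
    RT 270: heading 151 -> 241
    -- iteration 3/3 --
    FD 13.5: (6.545,11.807) -> (0,0) [heading=241, draw]
    RT 270: heading 241 -> 331
  ]
]
FD 1.3: (0,0) -> (1.137,-0.63) [heading=331, draw]
PD: pen down
Final: pos=(1.137,-0.63), heading=331, 13 segment(s) drawn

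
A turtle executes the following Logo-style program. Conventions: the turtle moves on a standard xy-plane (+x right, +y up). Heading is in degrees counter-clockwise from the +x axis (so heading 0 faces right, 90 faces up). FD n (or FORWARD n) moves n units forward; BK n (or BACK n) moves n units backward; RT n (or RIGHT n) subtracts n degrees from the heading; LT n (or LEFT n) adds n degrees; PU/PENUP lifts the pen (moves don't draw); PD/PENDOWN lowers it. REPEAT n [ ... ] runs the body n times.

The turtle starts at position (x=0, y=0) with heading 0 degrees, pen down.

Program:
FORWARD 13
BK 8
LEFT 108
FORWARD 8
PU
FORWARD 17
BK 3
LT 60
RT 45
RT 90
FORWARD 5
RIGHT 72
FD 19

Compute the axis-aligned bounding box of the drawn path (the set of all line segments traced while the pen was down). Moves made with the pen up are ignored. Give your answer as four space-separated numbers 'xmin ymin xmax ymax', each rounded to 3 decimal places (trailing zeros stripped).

Answer: 0 0 13 7.608

Derivation:
Executing turtle program step by step:
Start: pos=(0,0), heading=0, pen down
FD 13: (0,0) -> (13,0) [heading=0, draw]
BK 8: (13,0) -> (5,0) [heading=0, draw]
LT 108: heading 0 -> 108
FD 8: (5,0) -> (2.528,7.608) [heading=108, draw]
PU: pen up
FD 17: (2.528,7.608) -> (-2.725,23.776) [heading=108, move]
BK 3: (-2.725,23.776) -> (-1.798,20.923) [heading=108, move]
LT 60: heading 108 -> 168
RT 45: heading 168 -> 123
RT 90: heading 123 -> 33
FD 5: (-1.798,20.923) -> (2.395,23.646) [heading=33, move]
RT 72: heading 33 -> 321
FD 19: (2.395,23.646) -> (17.161,11.689) [heading=321, move]
Final: pos=(17.161,11.689), heading=321, 3 segment(s) drawn

Segment endpoints: x in {0, 2.528, 5, 13}, y in {0, 7.608}
xmin=0, ymin=0, xmax=13, ymax=7.608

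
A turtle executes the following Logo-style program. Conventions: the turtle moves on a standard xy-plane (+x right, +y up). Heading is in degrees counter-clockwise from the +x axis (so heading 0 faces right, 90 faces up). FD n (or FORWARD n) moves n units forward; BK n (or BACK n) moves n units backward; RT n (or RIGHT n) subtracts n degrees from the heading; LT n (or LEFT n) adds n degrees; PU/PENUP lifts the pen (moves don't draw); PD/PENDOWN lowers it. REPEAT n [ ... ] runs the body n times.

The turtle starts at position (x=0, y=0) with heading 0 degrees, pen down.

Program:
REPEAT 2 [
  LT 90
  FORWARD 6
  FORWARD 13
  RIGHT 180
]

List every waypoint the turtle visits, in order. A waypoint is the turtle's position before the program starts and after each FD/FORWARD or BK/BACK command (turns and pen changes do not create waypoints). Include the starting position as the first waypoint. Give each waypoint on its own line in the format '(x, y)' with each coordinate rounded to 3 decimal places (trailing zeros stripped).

Executing turtle program step by step:
Start: pos=(0,0), heading=0, pen down
REPEAT 2 [
  -- iteration 1/2 --
  LT 90: heading 0 -> 90
  FD 6: (0,0) -> (0,6) [heading=90, draw]
  FD 13: (0,6) -> (0,19) [heading=90, draw]
  RT 180: heading 90 -> 270
  -- iteration 2/2 --
  LT 90: heading 270 -> 0
  FD 6: (0,19) -> (6,19) [heading=0, draw]
  FD 13: (6,19) -> (19,19) [heading=0, draw]
  RT 180: heading 0 -> 180
]
Final: pos=(19,19), heading=180, 4 segment(s) drawn
Waypoints (5 total):
(0, 0)
(0, 6)
(0, 19)
(6, 19)
(19, 19)

Answer: (0, 0)
(0, 6)
(0, 19)
(6, 19)
(19, 19)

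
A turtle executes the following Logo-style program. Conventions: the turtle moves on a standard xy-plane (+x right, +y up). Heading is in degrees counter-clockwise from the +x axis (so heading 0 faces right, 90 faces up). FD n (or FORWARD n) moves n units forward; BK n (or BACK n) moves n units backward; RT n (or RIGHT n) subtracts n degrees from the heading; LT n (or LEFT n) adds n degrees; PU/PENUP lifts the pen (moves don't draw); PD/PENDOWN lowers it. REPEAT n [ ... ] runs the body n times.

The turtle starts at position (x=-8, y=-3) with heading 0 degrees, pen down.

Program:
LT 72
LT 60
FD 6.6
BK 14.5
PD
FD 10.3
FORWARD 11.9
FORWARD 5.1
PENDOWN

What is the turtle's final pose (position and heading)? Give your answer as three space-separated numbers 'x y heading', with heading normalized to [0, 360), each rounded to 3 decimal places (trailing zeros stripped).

Executing turtle program step by step:
Start: pos=(-8,-3), heading=0, pen down
LT 72: heading 0 -> 72
LT 60: heading 72 -> 132
FD 6.6: (-8,-3) -> (-12.416,1.905) [heading=132, draw]
BK 14.5: (-12.416,1.905) -> (-2.714,-8.871) [heading=132, draw]
PD: pen down
FD 10.3: (-2.714,-8.871) -> (-9.606,-1.216) [heading=132, draw]
FD 11.9: (-9.606,-1.216) -> (-17.569,7.627) [heading=132, draw]
FD 5.1: (-17.569,7.627) -> (-20.981,11.417) [heading=132, draw]
PD: pen down
Final: pos=(-20.981,11.417), heading=132, 5 segment(s) drawn

Answer: -20.981 11.417 132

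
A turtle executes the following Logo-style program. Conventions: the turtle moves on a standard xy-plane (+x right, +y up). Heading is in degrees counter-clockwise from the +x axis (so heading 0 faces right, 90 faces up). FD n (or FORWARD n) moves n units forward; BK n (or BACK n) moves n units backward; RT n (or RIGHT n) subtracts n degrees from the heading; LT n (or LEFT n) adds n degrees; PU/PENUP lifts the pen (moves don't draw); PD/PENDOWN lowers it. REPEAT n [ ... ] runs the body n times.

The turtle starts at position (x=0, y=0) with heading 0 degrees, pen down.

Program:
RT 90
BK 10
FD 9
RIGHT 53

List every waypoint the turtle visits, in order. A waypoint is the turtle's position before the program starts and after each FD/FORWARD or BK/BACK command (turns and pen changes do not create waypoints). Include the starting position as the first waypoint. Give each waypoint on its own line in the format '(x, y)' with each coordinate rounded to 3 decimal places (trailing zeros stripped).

Answer: (0, 0)
(0, 10)
(0, 1)

Derivation:
Executing turtle program step by step:
Start: pos=(0,0), heading=0, pen down
RT 90: heading 0 -> 270
BK 10: (0,0) -> (0,10) [heading=270, draw]
FD 9: (0,10) -> (0,1) [heading=270, draw]
RT 53: heading 270 -> 217
Final: pos=(0,1), heading=217, 2 segment(s) drawn
Waypoints (3 total):
(0, 0)
(0, 10)
(0, 1)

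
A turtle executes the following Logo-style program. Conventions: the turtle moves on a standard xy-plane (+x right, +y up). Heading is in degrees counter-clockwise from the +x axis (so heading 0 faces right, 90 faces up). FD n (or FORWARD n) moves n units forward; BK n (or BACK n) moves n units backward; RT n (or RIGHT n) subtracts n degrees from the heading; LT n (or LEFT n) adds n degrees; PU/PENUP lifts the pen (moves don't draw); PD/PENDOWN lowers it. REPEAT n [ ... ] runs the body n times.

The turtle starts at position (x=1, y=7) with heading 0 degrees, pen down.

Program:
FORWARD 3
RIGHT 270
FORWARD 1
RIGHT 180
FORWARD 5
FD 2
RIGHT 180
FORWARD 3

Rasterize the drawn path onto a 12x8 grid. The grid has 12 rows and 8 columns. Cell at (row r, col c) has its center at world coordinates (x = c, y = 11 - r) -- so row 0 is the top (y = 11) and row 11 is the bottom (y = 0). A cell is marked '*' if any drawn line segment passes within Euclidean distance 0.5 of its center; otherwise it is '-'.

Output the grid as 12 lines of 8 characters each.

Answer: --------
--------
--------
----*---
-****---
----*---
----*---
----*---
----*---
----*---
----*---
--------

Derivation:
Segment 0: (1,7) -> (4,7)
Segment 1: (4,7) -> (4,8)
Segment 2: (4,8) -> (4,3)
Segment 3: (4,3) -> (4,1)
Segment 4: (4,1) -> (4,4)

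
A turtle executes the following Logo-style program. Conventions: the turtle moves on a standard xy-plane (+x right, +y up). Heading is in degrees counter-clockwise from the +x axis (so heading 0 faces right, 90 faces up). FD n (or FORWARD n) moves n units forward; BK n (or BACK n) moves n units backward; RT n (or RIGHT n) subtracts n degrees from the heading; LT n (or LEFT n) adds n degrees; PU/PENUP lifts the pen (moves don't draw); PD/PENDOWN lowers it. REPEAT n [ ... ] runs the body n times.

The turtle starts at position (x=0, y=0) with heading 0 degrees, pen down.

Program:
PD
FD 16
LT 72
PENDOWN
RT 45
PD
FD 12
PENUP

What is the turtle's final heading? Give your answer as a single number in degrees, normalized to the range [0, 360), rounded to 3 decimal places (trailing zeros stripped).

Answer: 27

Derivation:
Executing turtle program step by step:
Start: pos=(0,0), heading=0, pen down
PD: pen down
FD 16: (0,0) -> (16,0) [heading=0, draw]
LT 72: heading 0 -> 72
PD: pen down
RT 45: heading 72 -> 27
PD: pen down
FD 12: (16,0) -> (26.692,5.448) [heading=27, draw]
PU: pen up
Final: pos=(26.692,5.448), heading=27, 2 segment(s) drawn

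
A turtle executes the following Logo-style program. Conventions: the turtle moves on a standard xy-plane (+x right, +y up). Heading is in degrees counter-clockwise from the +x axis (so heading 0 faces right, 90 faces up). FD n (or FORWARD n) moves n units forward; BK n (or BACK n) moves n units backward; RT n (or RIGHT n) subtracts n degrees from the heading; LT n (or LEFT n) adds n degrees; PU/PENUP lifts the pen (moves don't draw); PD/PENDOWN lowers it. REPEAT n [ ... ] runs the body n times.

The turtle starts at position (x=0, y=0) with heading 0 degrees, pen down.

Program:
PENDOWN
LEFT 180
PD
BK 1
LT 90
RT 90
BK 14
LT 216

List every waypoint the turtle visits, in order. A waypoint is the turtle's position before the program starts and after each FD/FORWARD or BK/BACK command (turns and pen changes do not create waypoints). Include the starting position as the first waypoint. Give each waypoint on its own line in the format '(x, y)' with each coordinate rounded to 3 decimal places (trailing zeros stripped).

Answer: (0, 0)
(1, 0)
(15, 0)

Derivation:
Executing turtle program step by step:
Start: pos=(0,0), heading=0, pen down
PD: pen down
LT 180: heading 0 -> 180
PD: pen down
BK 1: (0,0) -> (1,0) [heading=180, draw]
LT 90: heading 180 -> 270
RT 90: heading 270 -> 180
BK 14: (1,0) -> (15,0) [heading=180, draw]
LT 216: heading 180 -> 36
Final: pos=(15,0), heading=36, 2 segment(s) drawn
Waypoints (3 total):
(0, 0)
(1, 0)
(15, 0)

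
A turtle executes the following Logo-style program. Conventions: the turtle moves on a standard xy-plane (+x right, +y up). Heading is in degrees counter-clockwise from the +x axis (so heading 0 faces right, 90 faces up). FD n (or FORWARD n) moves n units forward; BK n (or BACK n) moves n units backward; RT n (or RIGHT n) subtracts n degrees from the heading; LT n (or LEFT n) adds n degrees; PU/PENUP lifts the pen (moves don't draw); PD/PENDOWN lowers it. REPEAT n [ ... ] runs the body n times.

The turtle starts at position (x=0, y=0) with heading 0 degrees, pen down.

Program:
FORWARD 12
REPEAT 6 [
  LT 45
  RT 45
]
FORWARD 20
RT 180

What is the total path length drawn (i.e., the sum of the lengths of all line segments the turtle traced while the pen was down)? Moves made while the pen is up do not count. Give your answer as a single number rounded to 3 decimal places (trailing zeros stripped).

Answer: 32

Derivation:
Executing turtle program step by step:
Start: pos=(0,0), heading=0, pen down
FD 12: (0,0) -> (12,0) [heading=0, draw]
REPEAT 6 [
  -- iteration 1/6 --
  LT 45: heading 0 -> 45
  RT 45: heading 45 -> 0
  -- iteration 2/6 --
  LT 45: heading 0 -> 45
  RT 45: heading 45 -> 0
  -- iteration 3/6 --
  LT 45: heading 0 -> 45
  RT 45: heading 45 -> 0
  -- iteration 4/6 --
  LT 45: heading 0 -> 45
  RT 45: heading 45 -> 0
  -- iteration 5/6 --
  LT 45: heading 0 -> 45
  RT 45: heading 45 -> 0
  -- iteration 6/6 --
  LT 45: heading 0 -> 45
  RT 45: heading 45 -> 0
]
FD 20: (12,0) -> (32,0) [heading=0, draw]
RT 180: heading 0 -> 180
Final: pos=(32,0), heading=180, 2 segment(s) drawn

Segment lengths:
  seg 1: (0,0) -> (12,0), length = 12
  seg 2: (12,0) -> (32,0), length = 20
Total = 32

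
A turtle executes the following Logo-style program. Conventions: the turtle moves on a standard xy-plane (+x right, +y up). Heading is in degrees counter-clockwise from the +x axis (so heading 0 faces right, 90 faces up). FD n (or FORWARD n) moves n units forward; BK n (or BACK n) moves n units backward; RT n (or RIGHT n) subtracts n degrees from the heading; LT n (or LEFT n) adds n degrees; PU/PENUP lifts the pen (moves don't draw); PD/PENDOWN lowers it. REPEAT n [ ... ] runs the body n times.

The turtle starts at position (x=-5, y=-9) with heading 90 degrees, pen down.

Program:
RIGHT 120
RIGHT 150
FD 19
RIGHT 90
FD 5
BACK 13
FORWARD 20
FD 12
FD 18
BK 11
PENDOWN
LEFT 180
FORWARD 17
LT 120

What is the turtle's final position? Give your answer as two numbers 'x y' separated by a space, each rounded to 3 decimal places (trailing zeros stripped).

Executing turtle program step by step:
Start: pos=(-5,-9), heading=90, pen down
RT 120: heading 90 -> 330
RT 150: heading 330 -> 180
FD 19: (-5,-9) -> (-24,-9) [heading=180, draw]
RT 90: heading 180 -> 90
FD 5: (-24,-9) -> (-24,-4) [heading=90, draw]
BK 13: (-24,-4) -> (-24,-17) [heading=90, draw]
FD 20: (-24,-17) -> (-24,3) [heading=90, draw]
FD 12: (-24,3) -> (-24,15) [heading=90, draw]
FD 18: (-24,15) -> (-24,33) [heading=90, draw]
BK 11: (-24,33) -> (-24,22) [heading=90, draw]
PD: pen down
LT 180: heading 90 -> 270
FD 17: (-24,22) -> (-24,5) [heading=270, draw]
LT 120: heading 270 -> 30
Final: pos=(-24,5), heading=30, 8 segment(s) drawn

Answer: -24 5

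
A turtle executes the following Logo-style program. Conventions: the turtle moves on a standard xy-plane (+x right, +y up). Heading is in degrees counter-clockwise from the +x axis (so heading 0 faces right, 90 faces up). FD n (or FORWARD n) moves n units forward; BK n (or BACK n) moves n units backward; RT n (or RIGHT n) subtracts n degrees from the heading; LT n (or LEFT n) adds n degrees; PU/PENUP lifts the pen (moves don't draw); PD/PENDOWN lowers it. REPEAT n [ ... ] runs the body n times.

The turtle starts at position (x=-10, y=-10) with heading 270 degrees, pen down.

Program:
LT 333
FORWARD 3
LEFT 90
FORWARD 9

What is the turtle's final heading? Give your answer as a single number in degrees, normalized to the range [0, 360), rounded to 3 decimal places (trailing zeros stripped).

Executing turtle program step by step:
Start: pos=(-10,-10), heading=270, pen down
LT 333: heading 270 -> 243
FD 3: (-10,-10) -> (-11.362,-12.673) [heading=243, draw]
LT 90: heading 243 -> 333
FD 9: (-11.362,-12.673) -> (-3.343,-16.759) [heading=333, draw]
Final: pos=(-3.343,-16.759), heading=333, 2 segment(s) drawn

Answer: 333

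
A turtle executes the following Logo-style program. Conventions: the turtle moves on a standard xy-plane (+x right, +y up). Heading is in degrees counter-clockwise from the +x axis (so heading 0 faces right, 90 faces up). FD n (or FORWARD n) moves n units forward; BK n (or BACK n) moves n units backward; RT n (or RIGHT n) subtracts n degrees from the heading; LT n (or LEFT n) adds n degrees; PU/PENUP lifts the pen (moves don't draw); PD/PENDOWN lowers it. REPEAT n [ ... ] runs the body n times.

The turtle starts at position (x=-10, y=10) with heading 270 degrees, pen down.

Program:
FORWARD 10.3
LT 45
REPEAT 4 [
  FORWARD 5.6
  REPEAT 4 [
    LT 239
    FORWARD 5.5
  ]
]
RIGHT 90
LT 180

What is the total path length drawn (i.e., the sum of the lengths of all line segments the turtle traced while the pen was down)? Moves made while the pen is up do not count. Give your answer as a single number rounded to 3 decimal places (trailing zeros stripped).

Executing turtle program step by step:
Start: pos=(-10,10), heading=270, pen down
FD 10.3: (-10,10) -> (-10,-0.3) [heading=270, draw]
LT 45: heading 270 -> 315
REPEAT 4 [
  -- iteration 1/4 --
  FD 5.6: (-10,-0.3) -> (-6.04,-4.26) [heading=315, draw]
  REPEAT 4 [
    -- iteration 1/4 --
    LT 239: heading 315 -> 194
    FD 5.5: (-6.04,-4.26) -> (-11.377,-5.59) [heading=194, draw]
    -- iteration 2/4 --
    LT 239: heading 194 -> 73
    FD 5.5: (-11.377,-5.59) -> (-9.769,-0.331) [heading=73, draw]
    -- iteration 3/4 --
    LT 239: heading 73 -> 312
    FD 5.5: (-9.769,-0.331) -> (-6.089,-4.418) [heading=312, draw]
    -- iteration 4/4 --
    LT 239: heading 312 -> 191
    FD 5.5: (-6.089,-4.418) -> (-11.488,-5.467) [heading=191, draw]
  ]
  -- iteration 2/4 --
  FD 5.6: (-11.488,-5.467) -> (-16.985,-6.536) [heading=191, draw]
  REPEAT 4 [
    -- iteration 1/4 --
    LT 239: heading 191 -> 70
    FD 5.5: (-16.985,-6.536) -> (-15.104,-1.368) [heading=70, draw]
    -- iteration 2/4 --
    LT 239: heading 70 -> 309
    FD 5.5: (-15.104,-1.368) -> (-11.642,-5.642) [heading=309, draw]
    -- iteration 3/4 --
    LT 239: heading 309 -> 188
    FD 5.5: (-11.642,-5.642) -> (-17.089,-6.407) [heading=188, draw]
    -- iteration 4/4 --
    LT 239: heading 188 -> 67
    FD 5.5: (-17.089,-6.407) -> (-14.94,-1.345) [heading=67, draw]
  ]
  -- iteration 3/4 --
  FD 5.6: (-14.94,-1.345) -> (-12.752,3.81) [heading=67, draw]
  REPEAT 4 [
    -- iteration 1/4 --
    LT 239: heading 67 -> 306
    FD 5.5: (-12.752,3.81) -> (-9.519,-0.639) [heading=306, draw]
    -- iteration 2/4 --
    LT 239: heading 306 -> 185
    FD 5.5: (-9.519,-0.639) -> (-14.998,-1.119) [heading=185, draw]
    -- iteration 3/4 --
    LT 239: heading 185 -> 64
    FD 5.5: (-14.998,-1.119) -> (-12.587,3.825) [heading=64, draw]
    -- iteration 4/4 --
    LT 239: heading 64 -> 303
    FD 5.5: (-12.587,3.825) -> (-9.591,-0.788) [heading=303, draw]
  ]
  -- iteration 4/4 --
  FD 5.6: (-9.591,-0.788) -> (-6.541,-5.485) [heading=303, draw]
  REPEAT 4 [
    -- iteration 1/4 --
    LT 239: heading 303 -> 182
    FD 5.5: (-6.541,-5.485) -> (-12.038,-5.677) [heading=182, draw]
    -- iteration 2/4 --
    LT 239: heading 182 -> 61
    FD 5.5: (-12.038,-5.677) -> (-9.372,-0.866) [heading=61, draw]
    -- iteration 3/4 --
    LT 239: heading 61 -> 300
    FD 5.5: (-9.372,-0.866) -> (-6.622,-5.629) [heading=300, draw]
    -- iteration 4/4 --
    LT 239: heading 300 -> 179
    FD 5.5: (-6.622,-5.629) -> (-12.121,-5.533) [heading=179, draw]
  ]
]
RT 90: heading 179 -> 89
LT 180: heading 89 -> 269
Final: pos=(-12.121,-5.533), heading=269, 21 segment(s) drawn

Segment lengths:
  seg 1: (-10,10) -> (-10,-0.3), length = 10.3
  seg 2: (-10,-0.3) -> (-6.04,-4.26), length = 5.6
  seg 3: (-6.04,-4.26) -> (-11.377,-5.59), length = 5.5
  seg 4: (-11.377,-5.59) -> (-9.769,-0.331), length = 5.5
  seg 5: (-9.769,-0.331) -> (-6.089,-4.418), length = 5.5
  seg 6: (-6.089,-4.418) -> (-11.488,-5.467), length = 5.5
  seg 7: (-11.488,-5.467) -> (-16.985,-6.536), length = 5.6
  seg 8: (-16.985,-6.536) -> (-15.104,-1.368), length = 5.5
  seg 9: (-15.104,-1.368) -> (-11.642,-5.642), length = 5.5
  seg 10: (-11.642,-5.642) -> (-17.089,-6.407), length = 5.5
  seg 11: (-17.089,-6.407) -> (-14.94,-1.345), length = 5.5
  seg 12: (-14.94,-1.345) -> (-12.752,3.81), length = 5.6
  seg 13: (-12.752,3.81) -> (-9.519,-0.639), length = 5.5
  seg 14: (-9.519,-0.639) -> (-14.998,-1.119), length = 5.5
  seg 15: (-14.998,-1.119) -> (-12.587,3.825), length = 5.5
  seg 16: (-12.587,3.825) -> (-9.591,-0.788), length = 5.5
  seg 17: (-9.591,-0.788) -> (-6.541,-5.485), length = 5.6
  seg 18: (-6.541,-5.485) -> (-12.038,-5.677), length = 5.5
  seg 19: (-12.038,-5.677) -> (-9.372,-0.866), length = 5.5
  seg 20: (-9.372,-0.866) -> (-6.622,-5.629), length = 5.5
  seg 21: (-6.622,-5.629) -> (-12.121,-5.533), length = 5.5
Total = 120.7

Answer: 120.7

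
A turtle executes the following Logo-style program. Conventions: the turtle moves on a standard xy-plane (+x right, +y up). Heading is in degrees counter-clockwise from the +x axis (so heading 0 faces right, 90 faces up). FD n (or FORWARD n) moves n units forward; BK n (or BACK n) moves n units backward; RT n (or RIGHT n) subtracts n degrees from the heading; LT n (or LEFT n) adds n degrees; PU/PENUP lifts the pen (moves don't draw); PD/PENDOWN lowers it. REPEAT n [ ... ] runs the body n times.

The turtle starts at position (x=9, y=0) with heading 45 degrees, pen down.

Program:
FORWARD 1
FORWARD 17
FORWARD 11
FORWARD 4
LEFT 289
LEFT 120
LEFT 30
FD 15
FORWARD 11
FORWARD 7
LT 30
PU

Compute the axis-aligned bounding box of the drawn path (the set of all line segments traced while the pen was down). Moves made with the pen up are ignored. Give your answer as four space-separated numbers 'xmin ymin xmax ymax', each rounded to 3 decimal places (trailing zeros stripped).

Answer: 9 0 32.335 50.693

Derivation:
Executing turtle program step by step:
Start: pos=(9,0), heading=45, pen down
FD 1: (9,0) -> (9.707,0.707) [heading=45, draw]
FD 17: (9.707,0.707) -> (21.728,12.728) [heading=45, draw]
FD 11: (21.728,12.728) -> (29.506,20.506) [heading=45, draw]
FD 4: (29.506,20.506) -> (32.335,23.335) [heading=45, draw]
LT 289: heading 45 -> 334
LT 120: heading 334 -> 94
LT 30: heading 94 -> 124
FD 15: (32.335,23.335) -> (23.947,35.77) [heading=124, draw]
FD 11: (23.947,35.77) -> (17.796,44.89) [heading=124, draw]
FD 7: (17.796,44.89) -> (13.881,50.693) [heading=124, draw]
LT 30: heading 124 -> 154
PU: pen up
Final: pos=(13.881,50.693), heading=154, 7 segment(s) drawn

Segment endpoints: x in {9, 9.707, 13.881, 17.796, 21.728, 23.947, 29.506, 32.335}, y in {0, 0.707, 12.728, 20.506, 23.335, 35.77, 44.89, 50.693}
xmin=9, ymin=0, xmax=32.335, ymax=50.693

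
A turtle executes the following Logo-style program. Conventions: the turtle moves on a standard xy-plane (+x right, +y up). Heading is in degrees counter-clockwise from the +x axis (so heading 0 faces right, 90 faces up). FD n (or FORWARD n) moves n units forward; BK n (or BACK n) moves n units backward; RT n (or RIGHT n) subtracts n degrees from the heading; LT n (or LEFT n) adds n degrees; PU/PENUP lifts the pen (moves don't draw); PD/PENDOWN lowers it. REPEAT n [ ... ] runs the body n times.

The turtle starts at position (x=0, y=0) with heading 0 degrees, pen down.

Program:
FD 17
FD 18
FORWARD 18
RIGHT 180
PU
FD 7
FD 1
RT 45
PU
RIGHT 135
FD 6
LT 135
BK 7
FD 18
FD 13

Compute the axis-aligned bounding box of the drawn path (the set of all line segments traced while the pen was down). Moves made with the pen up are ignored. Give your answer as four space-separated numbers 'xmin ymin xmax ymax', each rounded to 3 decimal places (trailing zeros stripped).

Executing turtle program step by step:
Start: pos=(0,0), heading=0, pen down
FD 17: (0,0) -> (17,0) [heading=0, draw]
FD 18: (17,0) -> (35,0) [heading=0, draw]
FD 18: (35,0) -> (53,0) [heading=0, draw]
RT 180: heading 0 -> 180
PU: pen up
FD 7: (53,0) -> (46,0) [heading=180, move]
FD 1: (46,0) -> (45,0) [heading=180, move]
RT 45: heading 180 -> 135
PU: pen up
RT 135: heading 135 -> 0
FD 6: (45,0) -> (51,0) [heading=0, move]
LT 135: heading 0 -> 135
BK 7: (51,0) -> (55.95,-4.95) [heading=135, move]
FD 18: (55.95,-4.95) -> (43.222,7.778) [heading=135, move]
FD 13: (43.222,7.778) -> (34.029,16.971) [heading=135, move]
Final: pos=(34.029,16.971), heading=135, 3 segment(s) drawn

Segment endpoints: x in {0, 17, 35, 53}, y in {0}
xmin=0, ymin=0, xmax=53, ymax=0

Answer: 0 0 53 0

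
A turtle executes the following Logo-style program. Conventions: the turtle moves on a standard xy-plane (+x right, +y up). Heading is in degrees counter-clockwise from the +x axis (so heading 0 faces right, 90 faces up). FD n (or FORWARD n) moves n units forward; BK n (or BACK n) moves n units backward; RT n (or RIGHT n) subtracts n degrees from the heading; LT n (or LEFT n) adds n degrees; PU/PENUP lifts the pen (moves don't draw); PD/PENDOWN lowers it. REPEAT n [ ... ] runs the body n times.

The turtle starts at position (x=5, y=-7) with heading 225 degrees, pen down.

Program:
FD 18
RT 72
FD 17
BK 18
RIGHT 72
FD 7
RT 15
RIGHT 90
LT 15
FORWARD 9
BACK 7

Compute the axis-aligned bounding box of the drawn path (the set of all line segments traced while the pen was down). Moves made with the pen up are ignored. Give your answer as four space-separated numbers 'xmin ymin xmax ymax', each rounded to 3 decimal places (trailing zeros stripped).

Executing turtle program step by step:
Start: pos=(5,-7), heading=225, pen down
FD 18: (5,-7) -> (-7.728,-19.728) [heading=225, draw]
RT 72: heading 225 -> 153
FD 17: (-7.728,-19.728) -> (-22.875,-12.01) [heading=153, draw]
BK 18: (-22.875,-12.01) -> (-6.837,-20.182) [heading=153, draw]
RT 72: heading 153 -> 81
FD 7: (-6.837,-20.182) -> (-5.742,-13.268) [heading=81, draw]
RT 15: heading 81 -> 66
RT 90: heading 66 -> 336
LT 15: heading 336 -> 351
FD 9: (-5.742,-13.268) -> (3.147,-14.676) [heading=351, draw]
BK 7: (3.147,-14.676) -> (-3.766,-13.581) [heading=351, draw]
Final: pos=(-3.766,-13.581), heading=351, 6 segment(s) drawn

Segment endpoints: x in {-22.875, -7.728, -6.837, -5.742, -3.766, 3.147, 5}, y in {-20.182, -19.728, -14.676, -13.581, -13.268, -12.01, -7}
xmin=-22.875, ymin=-20.182, xmax=5, ymax=-7

Answer: -22.875 -20.182 5 -7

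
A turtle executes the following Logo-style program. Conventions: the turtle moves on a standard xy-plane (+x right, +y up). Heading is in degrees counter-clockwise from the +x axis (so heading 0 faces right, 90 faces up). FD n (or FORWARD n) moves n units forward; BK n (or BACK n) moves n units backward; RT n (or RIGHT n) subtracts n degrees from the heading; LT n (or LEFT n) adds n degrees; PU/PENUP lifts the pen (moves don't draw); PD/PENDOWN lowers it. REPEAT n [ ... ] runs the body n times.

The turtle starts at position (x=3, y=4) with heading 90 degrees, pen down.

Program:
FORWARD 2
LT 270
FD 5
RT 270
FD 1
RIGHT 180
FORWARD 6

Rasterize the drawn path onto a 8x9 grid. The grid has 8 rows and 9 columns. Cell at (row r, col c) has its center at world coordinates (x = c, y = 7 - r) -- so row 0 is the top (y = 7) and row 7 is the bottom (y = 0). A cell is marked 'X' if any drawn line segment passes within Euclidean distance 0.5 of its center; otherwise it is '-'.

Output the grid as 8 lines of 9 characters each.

Answer: --------X
---XXXXXX
---X----X
---X----X
--------X
--------X
--------X
---------

Derivation:
Segment 0: (3,4) -> (3,6)
Segment 1: (3,6) -> (8,6)
Segment 2: (8,6) -> (8,7)
Segment 3: (8,7) -> (8,1)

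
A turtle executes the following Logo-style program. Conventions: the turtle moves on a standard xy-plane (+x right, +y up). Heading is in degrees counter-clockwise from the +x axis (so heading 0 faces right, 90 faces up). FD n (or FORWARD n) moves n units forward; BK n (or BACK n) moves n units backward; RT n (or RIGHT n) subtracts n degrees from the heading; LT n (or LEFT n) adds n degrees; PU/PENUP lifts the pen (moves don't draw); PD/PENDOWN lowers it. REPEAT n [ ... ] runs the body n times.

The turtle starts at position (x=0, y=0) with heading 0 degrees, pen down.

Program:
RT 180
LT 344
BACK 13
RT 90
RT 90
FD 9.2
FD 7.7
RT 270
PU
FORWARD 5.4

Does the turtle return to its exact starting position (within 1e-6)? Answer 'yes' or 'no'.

Answer: no

Derivation:
Executing turtle program step by step:
Start: pos=(0,0), heading=0, pen down
RT 180: heading 0 -> 180
LT 344: heading 180 -> 164
BK 13: (0,0) -> (12.496,-3.583) [heading=164, draw]
RT 90: heading 164 -> 74
RT 90: heading 74 -> 344
FD 9.2: (12.496,-3.583) -> (21.34,-6.119) [heading=344, draw]
FD 7.7: (21.34,-6.119) -> (28.742,-8.242) [heading=344, draw]
RT 270: heading 344 -> 74
PU: pen up
FD 5.4: (28.742,-8.242) -> (30.23,-3.051) [heading=74, move]
Final: pos=(30.23,-3.051), heading=74, 3 segment(s) drawn

Start position: (0, 0)
Final position: (30.23, -3.051)
Distance = 30.384; >= 1e-6 -> NOT closed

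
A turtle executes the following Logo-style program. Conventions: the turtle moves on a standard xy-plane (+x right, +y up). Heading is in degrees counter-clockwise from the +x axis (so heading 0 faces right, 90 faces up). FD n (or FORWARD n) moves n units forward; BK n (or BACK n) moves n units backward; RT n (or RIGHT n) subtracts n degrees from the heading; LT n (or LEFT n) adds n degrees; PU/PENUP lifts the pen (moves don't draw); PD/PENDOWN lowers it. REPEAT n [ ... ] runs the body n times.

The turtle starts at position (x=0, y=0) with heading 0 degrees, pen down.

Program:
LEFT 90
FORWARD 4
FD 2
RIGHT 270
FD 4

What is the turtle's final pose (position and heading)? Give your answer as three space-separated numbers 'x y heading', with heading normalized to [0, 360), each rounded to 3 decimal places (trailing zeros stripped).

Executing turtle program step by step:
Start: pos=(0,0), heading=0, pen down
LT 90: heading 0 -> 90
FD 4: (0,0) -> (0,4) [heading=90, draw]
FD 2: (0,4) -> (0,6) [heading=90, draw]
RT 270: heading 90 -> 180
FD 4: (0,6) -> (-4,6) [heading=180, draw]
Final: pos=(-4,6), heading=180, 3 segment(s) drawn

Answer: -4 6 180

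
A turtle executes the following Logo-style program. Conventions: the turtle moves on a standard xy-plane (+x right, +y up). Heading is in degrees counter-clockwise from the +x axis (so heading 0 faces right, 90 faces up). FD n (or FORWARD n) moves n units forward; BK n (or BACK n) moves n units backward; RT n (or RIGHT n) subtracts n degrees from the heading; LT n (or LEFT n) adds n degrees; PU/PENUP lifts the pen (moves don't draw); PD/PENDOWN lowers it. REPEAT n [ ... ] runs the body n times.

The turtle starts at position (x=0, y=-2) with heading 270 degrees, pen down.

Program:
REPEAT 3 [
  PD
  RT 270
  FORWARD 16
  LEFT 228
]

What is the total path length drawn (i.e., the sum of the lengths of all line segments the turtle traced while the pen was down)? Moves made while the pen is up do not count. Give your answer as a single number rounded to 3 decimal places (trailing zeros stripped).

Answer: 48

Derivation:
Executing turtle program step by step:
Start: pos=(0,-2), heading=270, pen down
REPEAT 3 [
  -- iteration 1/3 --
  PD: pen down
  RT 270: heading 270 -> 0
  FD 16: (0,-2) -> (16,-2) [heading=0, draw]
  LT 228: heading 0 -> 228
  -- iteration 2/3 --
  PD: pen down
  RT 270: heading 228 -> 318
  FD 16: (16,-2) -> (27.89,-12.706) [heading=318, draw]
  LT 228: heading 318 -> 186
  -- iteration 3/3 --
  PD: pen down
  RT 270: heading 186 -> 276
  FD 16: (27.89,-12.706) -> (29.563,-28.618) [heading=276, draw]
  LT 228: heading 276 -> 144
]
Final: pos=(29.563,-28.618), heading=144, 3 segment(s) drawn

Segment lengths:
  seg 1: (0,-2) -> (16,-2), length = 16
  seg 2: (16,-2) -> (27.89,-12.706), length = 16
  seg 3: (27.89,-12.706) -> (29.563,-28.618), length = 16
Total = 48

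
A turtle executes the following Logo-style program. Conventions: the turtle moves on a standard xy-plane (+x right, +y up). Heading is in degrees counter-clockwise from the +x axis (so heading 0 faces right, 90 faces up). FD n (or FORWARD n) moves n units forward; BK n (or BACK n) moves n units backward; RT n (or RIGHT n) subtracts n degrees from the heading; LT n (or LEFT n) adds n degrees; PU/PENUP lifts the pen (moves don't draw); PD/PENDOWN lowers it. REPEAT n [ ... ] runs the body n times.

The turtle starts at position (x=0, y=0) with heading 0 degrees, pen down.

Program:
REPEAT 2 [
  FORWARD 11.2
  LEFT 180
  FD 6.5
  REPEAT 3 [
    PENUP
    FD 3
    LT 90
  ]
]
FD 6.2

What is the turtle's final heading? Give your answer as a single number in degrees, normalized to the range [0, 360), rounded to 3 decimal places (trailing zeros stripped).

Executing turtle program step by step:
Start: pos=(0,0), heading=0, pen down
REPEAT 2 [
  -- iteration 1/2 --
  FD 11.2: (0,0) -> (11.2,0) [heading=0, draw]
  LT 180: heading 0 -> 180
  FD 6.5: (11.2,0) -> (4.7,0) [heading=180, draw]
  REPEAT 3 [
    -- iteration 1/3 --
    PU: pen up
    FD 3: (4.7,0) -> (1.7,0) [heading=180, move]
    LT 90: heading 180 -> 270
    -- iteration 2/3 --
    PU: pen up
    FD 3: (1.7,0) -> (1.7,-3) [heading=270, move]
    LT 90: heading 270 -> 0
    -- iteration 3/3 --
    PU: pen up
    FD 3: (1.7,-3) -> (4.7,-3) [heading=0, move]
    LT 90: heading 0 -> 90
  ]
  -- iteration 2/2 --
  FD 11.2: (4.7,-3) -> (4.7,8.2) [heading=90, move]
  LT 180: heading 90 -> 270
  FD 6.5: (4.7,8.2) -> (4.7,1.7) [heading=270, move]
  REPEAT 3 [
    -- iteration 1/3 --
    PU: pen up
    FD 3: (4.7,1.7) -> (4.7,-1.3) [heading=270, move]
    LT 90: heading 270 -> 0
    -- iteration 2/3 --
    PU: pen up
    FD 3: (4.7,-1.3) -> (7.7,-1.3) [heading=0, move]
    LT 90: heading 0 -> 90
    -- iteration 3/3 --
    PU: pen up
    FD 3: (7.7,-1.3) -> (7.7,1.7) [heading=90, move]
    LT 90: heading 90 -> 180
  ]
]
FD 6.2: (7.7,1.7) -> (1.5,1.7) [heading=180, move]
Final: pos=(1.5,1.7), heading=180, 2 segment(s) drawn

Answer: 180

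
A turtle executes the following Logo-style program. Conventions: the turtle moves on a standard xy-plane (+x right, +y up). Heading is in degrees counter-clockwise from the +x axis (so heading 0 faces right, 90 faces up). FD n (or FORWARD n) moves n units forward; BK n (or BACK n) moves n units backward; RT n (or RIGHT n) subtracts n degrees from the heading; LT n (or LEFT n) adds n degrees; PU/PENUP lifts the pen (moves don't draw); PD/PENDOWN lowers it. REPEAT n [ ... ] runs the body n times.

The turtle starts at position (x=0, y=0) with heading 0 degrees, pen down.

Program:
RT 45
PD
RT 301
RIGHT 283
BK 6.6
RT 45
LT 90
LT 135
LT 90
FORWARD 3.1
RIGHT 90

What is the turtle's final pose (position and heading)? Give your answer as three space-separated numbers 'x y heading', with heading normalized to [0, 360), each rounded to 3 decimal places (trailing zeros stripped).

Answer: 3.215 -6.545 271

Derivation:
Executing turtle program step by step:
Start: pos=(0,0), heading=0, pen down
RT 45: heading 0 -> 315
PD: pen down
RT 301: heading 315 -> 14
RT 283: heading 14 -> 91
BK 6.6: (0,0) -> (0.115,-6.599) [heading=91, draw]
RT 45: heading 91 -> 46
LT 90: heading 46 -> 136
LT 135: heading 136 -> 271
LT 90: heading 271 -> 1
FD 3.1: (0.115,-6.599) -> (3.215,-6.545) [heading=1, draw]
RT 90: heading 1 -> 271
Final: pos=(3.215,-6.545), heading=271, 2 segment(s) drawn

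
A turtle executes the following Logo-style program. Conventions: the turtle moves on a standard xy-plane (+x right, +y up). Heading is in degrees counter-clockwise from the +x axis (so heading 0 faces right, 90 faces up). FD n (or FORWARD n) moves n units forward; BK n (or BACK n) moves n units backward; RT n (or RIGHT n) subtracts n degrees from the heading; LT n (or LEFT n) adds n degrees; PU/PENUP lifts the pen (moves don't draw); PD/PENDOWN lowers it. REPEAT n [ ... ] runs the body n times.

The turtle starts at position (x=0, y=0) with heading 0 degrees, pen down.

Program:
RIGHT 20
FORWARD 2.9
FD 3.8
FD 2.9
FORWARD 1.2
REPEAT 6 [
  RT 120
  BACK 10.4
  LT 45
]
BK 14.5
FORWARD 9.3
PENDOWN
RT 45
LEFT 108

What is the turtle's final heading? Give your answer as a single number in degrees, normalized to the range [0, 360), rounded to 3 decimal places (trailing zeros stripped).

Executing turtle program step by step:
Start: pos=(0,0), heading=0, pen down
RT 20: heading 0 -> 340
FD 2.9: (0,0) -> (2.725,-0.992) [heading=340, draw]
FD 3.8: (2.725,-0.992) -> (6.296,-2.292) [heading=340, draw]
FD 2.9: (6.296,-2.292) -> (9.021,-3.283) [heading=340, draw]
FD 1.2: (9.021,-3.283) -> (10.149,-3.694) [heading=340, draw]
REPEAT 6 [
  -- iteration 1/6 --
  RT 120: heading 340 -> 220
  BK 10.4: (10.149,-3.694) -> (18.116,2.991) [heading=220, draw]
  LT 45: heading 220 -> 265
  -- iteration 2/6 --
  RT 120: heading 265 -> 145
  BK 10.4: (18.116,2.991) -> (26.635,-2.974) [heading=145, draw]
  LT 45: heading 145 -> 190
  -- iteration 3/6 --
  RT 120: heading 190 -> 70
  BK 10.4: (26.635,-2.974) -> (23.078,-12.747) [heading=70, draw]
  LT 45: heading 70 -> 115
  -- iteration 4/6 --
  RT 120: heading 115 -> 355
  BK 10.4: (23.078,-12.747) -> (12.717,-11.84) [heading=355, draw]
  LT 45: heading 355 -> 40
  -- iteration 5/6 --
  RT 120: heading 40 -> 280
  BK 10.4: (12.717,-11.84) -> (10.911,-1.598) [heading=280, draw]
  LT 45: heading 280 -> 325
  -- iteration 6/6 --
  RT 120: heading 325 -> 205
  BK 10.4: (10.911,-1.598) -> (20.337,2.797) [heading=205, draw]
  LT 45: heading 205 -> 250
]
BK 14.5: (20.337,2.797) -> (25.296,16.422) [heading=250, draw]
FD 9.3: (25.296,16.422) -> (22.115,7.683) [heading=250, draw]
PD: pen down
RT 45: heading 250 -> 205
LT 108: heading 205 -> 313
Final: pos=(22.115,7.683), heading=313, 12 segment(s) drawn

Answer: 313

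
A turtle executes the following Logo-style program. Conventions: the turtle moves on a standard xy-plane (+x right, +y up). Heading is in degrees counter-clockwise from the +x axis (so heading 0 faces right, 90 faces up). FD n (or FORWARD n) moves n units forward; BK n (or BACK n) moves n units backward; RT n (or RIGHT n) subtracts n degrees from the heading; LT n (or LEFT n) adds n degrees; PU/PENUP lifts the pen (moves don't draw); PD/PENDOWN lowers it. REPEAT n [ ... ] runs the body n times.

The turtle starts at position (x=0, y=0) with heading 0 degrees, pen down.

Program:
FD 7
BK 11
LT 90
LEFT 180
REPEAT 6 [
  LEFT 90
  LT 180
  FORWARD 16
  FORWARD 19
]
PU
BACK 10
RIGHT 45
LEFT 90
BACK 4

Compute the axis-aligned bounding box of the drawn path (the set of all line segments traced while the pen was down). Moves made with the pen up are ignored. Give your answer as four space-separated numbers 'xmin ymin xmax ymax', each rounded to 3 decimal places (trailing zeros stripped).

Answer: -39 0 7 35

Derivation:
Executing turtle program step by step:
Start: pos=(0,0), heading=0, pen down
FD 7: (0,0) -> (7,0) [heading=0, draw]
BK 11: (7,0) -> (-4,0) [heading=0, draw]
LT 90: heading 0 -> 90
LT 180: heading 90 -> 270
REPEAT 6 [
  -- iteration 1/6 --
  LT 90: heading 270 -> 0
  LT 180: heading 0 -> 180
  FD 16: (-4,0) -> (-20,0) [heading=180, draw]
  FD 19: (-20,0) -> (-39,0) [heading=180, draw]
  -- iteration 2/6 --
  LT 90: heading 180 -> 270
  LT 180: heading 270 -> 90
  FD 16: (-39,0) -> (-39,16) [heading=90, draw]
  FD 19: (-39,16) -> (-39,35) [heading=90, draw]
  -- iteration 3/6 --
  LT 90: heading 90 -> 180
  LT 180: heading 180 -> 0
  FD 16: (-39,35) -> (-23,35) [heading=0, draw]
  FD 19: (-23,35) -> (-4,35) [heading=0, draw]
  -- iteration 4/6 --
  LT 90: heading 0 -> 90
  LT 180: heading 90 -> 270
  FD 16: (-4,35) -> (-4,19) [heading=270, draw]
  FD 19: (-4,19) -> (-4,0) [heading=270, draw]
  -- iteration 5/6 --
  LT 90: heading 270 -> 0
  LT 180: heading 0 -> 180
  FD 16: (-4,0) -> (-20,0) [heading=180, draw]
  FD 19: (-20,0) -> (-39,0) [heading=180, draw]
  -- iteration 6/6 --
  LT 90: heading 180 -> 270
  LT 180: heading 270 -> 90
  FD 16: (-39,0) -> (-39,16) [heading=90, draw]
  FD 19: (-39,16) -> (-39,35) [heading=90, draw]
]
PU: pen up
BK 10: (-39,35) -> (-39,25) [heading=90, move]
RT 45: heading 90 -> 45
LT 90: heading 45 -> 135
BK 4: (-39,25) -> (-36.172,22.172) [heading=135, move]
Final: pos=(-36.172,22.172), heading=135, 14 segment(s) drawn

Segment endpoints: x in {-39, -39, -39, -39, -39, -39, -23, -20, -20, -4, -4, -4, -4, 0, 7}, y in {0, 0, 0, 0, 0, 0, 16, 16, 19, 35, 35, 35, 35}
xmin=-39, ymin=0, xmax=7, ymax=35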